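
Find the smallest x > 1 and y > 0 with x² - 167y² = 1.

We seek the smallest positive integers (x, y) with x² - 167y² = 1, i.e., x² = 167y² + 1.
Try successive y values:
y = 1: x² = 167·1² + 1 = 168, not a perfect square
y = 2: x² = 167·2² + 1 = 669, not a perfect square
y = 3: x² = 167·3² + 1 = 1504, not a perfect square
... continuing the search (or via continued fractions) ...
y = 13: x² = 167·13² + 1 = 28224, x = 168 ✓

Verify: 168² - 167·13² = 28224 - 28223 = 1 ✓

x = 168, y = 13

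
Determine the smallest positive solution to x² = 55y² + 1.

We seek the smallest positive integers (x, y) with x² - 55y² = 1, i.e., x² = 55y² + 1.
Try successive y values:
y = 1: x² = 55·1² + 1 = 56, not a perfect square
y = 2: x² = 55·2² + 1 = 221, not a perfect square
y = 3: x² = 55·3² + 1 = 496, not a perfect square
... continuing the search (or via continued fractions) ...
y = 12: x² = 55·12² + 1 = 7921, x = 89 ✓

Verify: 89² - 55·12² = 7921 - 7920 = 1 ✓

x = 89, y = 12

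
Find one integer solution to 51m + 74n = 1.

Step 1: Check solvability.
gcd(51, 74) = 1
Since 1 divides 1, solutions exist.

Step 2: Apply extended Euclidean algorithm to find gcd.
We find integers such that 51*x0 + 74*y0 = 1

Step 3: Scale the particular solution.
Multiply by 1/1 = 1:
m = -29, n = 20

Step 4: Verify.
51*(-29) + 74*(20) = 1 = 1 ✓

m = -29, n = 20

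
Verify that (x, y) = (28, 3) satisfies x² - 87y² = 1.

Compute x² = 28² = 784
Compute 87y² = 87·3² = 87·9 = 783
x² - 87y² = 784 - 783 = 1
Since this equals 1, (28, 3) is a solution.

Yes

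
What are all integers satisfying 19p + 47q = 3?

Step 1: Compute gcd(19, 47) = 1.
Since 1 divides 3, solutions exist.

Step 2: Find a particular solution using extended Euclidean algorithm.
We get p₀ = 15, q₀ = -6.
Check: 19*15 + 47*-6 = 3 = 3 ✓

Step 3: Write the general solution.
p = 15 + (47/1)t = 15 + 47t
q = -6 - (19/1)t = -6 - 19t
for any integer t.

p = 15 + 47t, q = -6 - 19t for integer t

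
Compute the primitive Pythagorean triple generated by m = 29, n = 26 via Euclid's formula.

a = m² - n² = 29² - 26² = 841 - 676 = 165
b = 2mn = 2·29·26 = 1508
c = m² + n² = 841 + 676 = 1517
Verify: 165² + 1508² = 27225 + 2274064 = 2301289 = 1517² ✓

(165, 1508, 1517)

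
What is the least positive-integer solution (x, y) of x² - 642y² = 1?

We seek the smallest positive integers (x, y) with x² - 642y² = 1, i.e., x² = 642y² + 1.
Try successive y values:
y = 1: x² = 642·1² + 1 = 643, not a perfect square
y = 2: x² = 642·2² + 1 = 2569, not a perfect square
y = 3: x² = 642·3² + 1 = 5779, not a perfect square
... continuing the search (or via continued fractions) ...
y = 228: x² = 642·228² + 1 = 33373729, x = 5777 ✓

Verify: 5777² - 642·228² = 33373729 - 33373728 = 1 ✓

x = 5777, y = 228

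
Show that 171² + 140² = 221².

Compute a² + b²:
171² + 140² = 29241 + 19600 = 48841
Compute c²:
221² = 48841
Since 48841 = 48841, it is a Pythagorean triple.

Yes, it is a Pythagorean triple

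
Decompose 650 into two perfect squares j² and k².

We need to find integers j, k > 0 such that j² + k² = 650.
Trying j = 5: k² = 650 - 5² = 650 - 25 = 625
k = 25
Check: 5² + 25² = 25 + 625 = 650 ✓

650 = 5² + 25²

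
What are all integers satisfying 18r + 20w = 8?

Step 1: Compute gcd(18, 20) = 2.
Since 2 divides 8, solutions exist.

Step 2: Find a particular solution using extended Euclidean algorithm.
We get r₀ = -4, w₀ = 4.
Check: 18*-4 + 20*4 = 8 = 8 ✓

Step 3: Write the general solution.
r = -4 + (20/2)t = -4 + 10t
w = 4 - (18/2)t = 4 - 9t
for any integer t.

r = -4 + 10t, w = 4 - 9t for integer t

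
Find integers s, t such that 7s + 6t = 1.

Step 1: Check solvability.
gcd(7, 6) = 1
Since 1 divides 1, solutions exist.

Step 2: Apply extended Euclidean algorithm to find gcd.
We find integers such that 7*x0 + 6*y0 = 1

Step 3: Scale the particular solution.
Multiply by 1/1 = 1:
s = 1, t = -1

Step 4: Verify.
7*(1) + 6*(-1) = 1 = 1 ✓

s = 1, t = -1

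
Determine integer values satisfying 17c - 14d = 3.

Step 1: Check solvability.
gcd(17, 14) = 1
Since 1 divides 3, solutions exist.

Step 2: Apply extended Euclidean algorithm to find gcd.
We find integers such that 17*x0 + 14*y0 = 1

Step 3: Scale the particular solution.
Multiply by 3/1 = 3:
c = 15, d = 18

Step 4: Verify.
17*(15) - 14*(18) = 3 = 3 ✓

c = 15, d = 18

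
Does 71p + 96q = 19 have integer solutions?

Step 1: Compute gcd(71, 96).
gcd(71, 96) = 1

Step 2: Check divisibility.
Does 1 divide 19? 19 = 1 x 19, so yes.

By the theorem on linear Diophantine equations, 71p + 96q = 19 has integer solutions if and only if gcd(71, 96) divides 19. Since 1 | 19, solutions exist.

Yes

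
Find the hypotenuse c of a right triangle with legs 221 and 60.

c² = a² + b² = 221² + 60² = 48841 + 3600 = 52441
c = 229

229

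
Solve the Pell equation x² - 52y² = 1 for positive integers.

We seek the smallest positive integers (x, y) with x² - 52y² = 1, i.e., x² = 52y² + 1.
Try successive y values:
y = 1: x² = 52·1² + 1 = 53, not a perfect square
y = 2: x² = 52·2² + 1 = 209, not a perfect square
y = 3: x² = 52·3² + 1 = 469, not a perfect square
... continuing the search (or via continued fractions) ...
y = 90: x² = 52·90² + 1 = 421201, x = 649 ✓

Verify: 649² - 52·90² = 421201 - 421200 = 1 ✓

x = 649, y = 90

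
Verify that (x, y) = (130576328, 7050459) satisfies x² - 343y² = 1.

Compute x² = 130576328² = 17050177433963584
Compute 343y² = 343·7050459² = 343·49708972110681 = 17050177433963583
x² - 343y² = 17050177433963584 - 17050177433963583 = 1
Since this equals 1, (130576328, 7050459) is a solution.

Yes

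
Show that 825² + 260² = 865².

Compute a² + b²:
825² + 260² = 680625 + 67600 = 748225
Compute c²:
865² = 748225
Since 748225 = 748225, it is a Pythagorean triple.

Yes, it is a Pythagorean triple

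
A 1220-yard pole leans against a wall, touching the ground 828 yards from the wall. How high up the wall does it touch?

The ladder, wall, and ground form a right triangle with hypotenuse 1220 and one leg 828.
By the Pythagorean theorem: h² = 1220² - 828² = 1488400 - 685584 = 802816
h = √802816 = 896 yards

896 yards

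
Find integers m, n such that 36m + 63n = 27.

Step 1: Check solvability.
gcd(36, 63) = 9
Since 9 divides 27, solutions exist.

Step 2: Apply extended Euclidean algorithm to find gcd.
We find integers such that 36*x0 + 63*y0 = 9

Step 3: Scale the particular solution.
Multiply by 27/9 = 3:
m = 6, n = -3

Step 4: Verify.
36*(6) + 63*(-3) = 27 = 27 ✓

m = 6, n = -3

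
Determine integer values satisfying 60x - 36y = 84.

Step 1: Check solvability.
gcd(60, 36) = 12
Since 12 divides 84, solutions exist.

Step 2: Apply extended Euclidean algorithm to find gcd.
We find integers such that 60*x0 + 36*y0 = 12

Step 3: Scale the particular solution.
Multiply by 84/12 = 7:
x = -7, y = -14

Step 4: Verify.
60*(-7) - 36*(-14) = 84 = 84 ✓

x = -7, y = -14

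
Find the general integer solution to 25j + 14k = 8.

Step 1: Compute gcd(25, 14) = 1.
Since 1 divides 8, solutions exist.

Step 2: Find a particular solution using extended Euclidean algorithm.
We get j₀ = -40, k₀ = 72.
Check: 25*-40 + 14*72 = 8 = 8 ✓

Step 3: Write the general solution.
j = -40 + (14/1)t = -40 + 14t
k = 72 - (25/1)t = 72 - 25t
for any integer t.

j = -40 + 14t, k = 72 - 25t for integer t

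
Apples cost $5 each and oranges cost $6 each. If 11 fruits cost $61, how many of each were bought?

Let a = apples, o = oranges.
a + o = 11
5a + 6o = 61
Substitute o = 11 - a:
5a + 6(11 - a) = 61
(5 - 6)a = 61 - 66
-1a = -5
a = 5, o = 11 - 5 = 6

Apples: 5, Oranges: 6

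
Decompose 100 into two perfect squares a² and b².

We need to find integers a, b > 0 such that a² + b² = 100.
Trying a = 6: b² = 100 - 6² = 100 - 36 = 64
b = 8
Check: 6² + 8² = 36 + 64 = 100 ✓

100 = 6² + 8²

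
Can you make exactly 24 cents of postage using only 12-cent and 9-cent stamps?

We need non-negative x, y with 12x + 9y = 24.
gcd(12, 9) = 3 divides 24, so integer solutions exist.
Search for a non-negative one: x = 2 gives 9y = 24 - 24 = 0, so y = 0.
Check: 12·2 + 9·0 = 24 ✓

Yes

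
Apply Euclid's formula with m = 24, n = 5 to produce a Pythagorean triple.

a = m² - n² = 24² - 5² = 576 - 25 = 551
b = 2mn = 2·24·5 = 240
c = m² + n² = 576 + 25 = 601
Verify: 551² + 240² = 303601 + 57600 = 361201 = 601² ✓

(551, 240, 601)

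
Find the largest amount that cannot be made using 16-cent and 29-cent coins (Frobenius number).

For two coprime denominations a and b, the Frobenius number (largest value not representable as a non-negative combination) is ab - a - b.
Here gcd(16, 29) = 1, so they are coprime.
F(16, 29) = 16·29 - 16 - 29 = 464 - 45 = 419

419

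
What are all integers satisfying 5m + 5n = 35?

Step 1: Compute gcd(5, 5) = 5.
Since 5 divides 35, solutions exist.

Step 2: Find a particular solution using extended Euclidean algorithm.
We get m₀ = 0, n₀ = 7.
Check: 5*0 + 5*7 = 35 = 35 ✓

Step 3: Write the general solution.
m = 0 + (5/5)t = 0 + 1t
n = 7 - (5/5)t = 7 - 1t
for any integer t.

m = 0 + 1t, n = 7 - 1t for integer t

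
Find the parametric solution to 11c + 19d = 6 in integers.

Step 1: Compute gcd(11, 19) = 1.
Since 1 divides 6, solutions exist.

Step 2: Find a particular solution using extended Euclidean algorithm.
We get c₀ = 42, d₀ = -24.
Check: 11*42 + 19*-24 = 6 = 6 ✓

Step 3: Write the general solution.
c = 42 + (19/1)t = 42 + 19t
d = -24 - (11/1)t = -24 - 11t
for any integer t.

c = 42 + 19t, d = -24 - 11t for integer t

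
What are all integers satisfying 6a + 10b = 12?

Step 1: Compute gcd(6, 10) = 2.
Since 2 divides 12, solutions exist.

Step 2: Find a particular solution using extended Euclidean algorithm.
We get a₀ = 12, b₀ = -6.
Check: 6*12 + 10*-6 = 12 = 12 ✓

Step 3: Write the general solution.
a = 12 + (10/2)t = 12 + 5t
b = -6 - (6/2)t = -6 - 3t
for any integer t.

a = 12 + 5t, b = -6 - 3t for integer t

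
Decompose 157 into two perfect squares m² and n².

We need to find integers m, n > 0 such that m² + n² = 157.
Trying m = 6: n² = 157 - 6² = 157 - 36 = 121
n = 11
Check: 6² + 11² = 36 + 121 = 157 ✓

157 = 6² + 11²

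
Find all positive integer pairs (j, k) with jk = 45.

The positive divisors of 45 are: 1, 3, 5, 9, 15, 45.
Each divisor d gives the pair (d, 45/d):
(1, 45), (3, 15), (5, 9), (9, 5), (15, 3), (45, 1)

(1, 45), (3, 15), (5, 9), (9, 5), (15, 3), (45, 1)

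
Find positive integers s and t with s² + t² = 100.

We need to find integers s, t > 0 such that s² + t² = 100.
Trying s = 6: t² = 100 - 6² = 100 - 36 = 64
t = 8
Check: 6² + 8² = 36 + 64 = 100 ✓

100 = 6² + 8²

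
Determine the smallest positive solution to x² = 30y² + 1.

We seek the smallest positive integers (x, y) with x² - 30y² = 1, i.e., x² = 30y² + 1.
Try successive y values:
y = 1: x² = 30·1² + 1 = 31, not a perfect square
y = 2: x² = 30·2² + 1 = 121, x = 11 ✓

Verify: 11² - 30·2² = 121 - 120 = 1 ✓

x = 11, y = 2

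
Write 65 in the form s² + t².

We need to find integers s, t > 0 such that s² + t² = 65.
Trying s = 1: t² = 65 - 1² = 65 - 1 = 64
t = 8
Check: 1² + 8² = 1 + 64 = 65 ✓

65 = 1² + 8²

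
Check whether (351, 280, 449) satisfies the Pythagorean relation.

Compute a² + b²:
351² + 280² = 123201 + 78400 = 201601
Compute c²:
449² = 201601
Since 201601 = 201601, it is a Pythagorean triple.

Yes, it is a Pythagorean triple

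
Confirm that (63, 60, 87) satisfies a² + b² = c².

Compute a² + b² = 63² + 60² = 3969 + 3600 = 7569
Compute c² = 87² = 7569
Since 7569 = 7569, confirmed.

Yes, it is a Pythagorean triple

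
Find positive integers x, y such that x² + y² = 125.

Search for x with 125 - x² a perfect square.
x = 2: 125 - 2² = 125 - 4 = 121 = 11² ✓
So x = 2, y = 11.

x = 2, y = 11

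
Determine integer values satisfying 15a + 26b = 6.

Step 1: Check solvability.
gcd(15, 26) = 1
Since 1 divides 6, solutions exist.

Step 2: Apply extended Euclidean algorithm to find gcd.
We find integers such that 15*x0 + 26*y0 = 1

Step 3: Scale the particular solution.
Multiply by 6/1 = 6:
a = 42, b = -24

Step 4: Verify.
15*(42) + 26*(-24) = 6 = 6 ✓

a = 42, b = -24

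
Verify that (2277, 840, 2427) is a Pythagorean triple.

Compute a² + b² = 2277² + 840² = 5184729 + 705600 = 5890329
Compute c² = 2427² = 5890329
Since 5890329 = 5890329, confirmed.

Yes, it is a Pythagorean triple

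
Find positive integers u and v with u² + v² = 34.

We need to find integers u, v > 0 such that u² + v² = 34.
Trying u = 3: v² = 34 - 3² = 34 - 9 = 25
v = 5
Check: 3² + 5² = 9 + 25 = 34 ✓

34 = 3² + 5²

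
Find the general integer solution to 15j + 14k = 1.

Step 1: Compute gcd(15, 14) = 1.
Since 1 divides 1, solutions exist.

Step 2: Find a particular solution using extended Euclidean algorithm.
We get j₀ = 1, k₀ = -1.
Check: 15*1 + 14*-1 = 1 = 1 ✓

Step 3: Write the general solution.
j = 1 + (14/1)t = 1 + 14t
k = -1 - (15/1)t = -1 - 15t
for any integer t.

j = 1 + 14t, k = -1 - 15t for integer t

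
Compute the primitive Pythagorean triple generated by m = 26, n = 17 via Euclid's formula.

a = m² - n² = 26² - 17² = 676 - 289 = 387
b = 2mn = 2·26·17 = 884
c = m² + n² = 676 + 289 = 965
Verify: 387² + 884² = 149769 + 781456 = 931225 = 965² ✓

(387, 884, 965)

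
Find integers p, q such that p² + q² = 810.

We need to find integers p, q > 0 such that p² + q² = 810.
Trying p = 9: q² = 810 - 9² = 810 - 81 = 729
q = 27
Check: 9² + 27² = 81 + 729 = 810 ✓

810 = 9² + 27²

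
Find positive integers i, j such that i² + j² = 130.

Search for i with 130 - i² a perfect square.
i = 3: 130 - 3² = 130 - 9 = 121 = 11² ✓
So i = 3, j = 11.

i = 3, j = 11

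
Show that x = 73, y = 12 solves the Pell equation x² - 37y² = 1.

Compute x² = 73² = 5329
Compute 37y² = 37·12² = 37·144 = 5328
x² - 37y² = 5329 - 5328 = 1
Since this equals 1, (73, 12) is a solution.

Yes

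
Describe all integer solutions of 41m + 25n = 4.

Step 1: Compute gcd(41, 25) = 1.
Since 1 divides 4, solutions exist.

Step 2: Find a particular solution using extended Euclidean algorithm.
We get m₀ = 44, n₀ = -72.
Check: 41*44 + 25*-72 = 4 = 4 ✓

Step 3: Write the general solution.
m = 44 + (25/1)t = 44 + 25t
n = -72 - (41/1)t = -72 - 41t
for any integer t.

m = 44 + 25t, n = -72 - 41t for integer t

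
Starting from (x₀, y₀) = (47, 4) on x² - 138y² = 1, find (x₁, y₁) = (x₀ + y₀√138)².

Solutions to x² - Dy² = 1 are generated by powers of (x₀ + y₀√D).
The next solution satisfies x₁ + y₁√138 = (x₀ + y₀√138)², giving:
x₁ = x₀² + 138y₀² = 47² + 138·4² = 2209 + 2208 = 4417
y₁ = 2x₀y₀ = 2·47·4 = 376

Verify: 4417² - 138·376² = 19509889 - 19509888 = 1 ✓

x = 4417, y = 376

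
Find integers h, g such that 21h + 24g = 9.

Step 1: Check solvability.
gcd(21, 24) = 3
Since 3 divides 9, solutions exist.

Step 2: Apply extended Euclidean algorithm to find gcd.
We find integers such that 21*x0 + 24*y0 = 3

Step 3: Scale the particular solution.
Multiply by 9/3 = 3:
h = -3, g = 3

Step 4: Verify.
21*(-3) + 24*(3) = 9 = 9 ✓

h = -3, g = 3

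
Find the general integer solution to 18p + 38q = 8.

Step 1: Compute gcd(18, 38) = 2.
Since 2 divides 8, solutions exist.

Step 2: Find a particular solution using extended Euclidean algorithm.
We get p₀ = -8, q₀ = 4.
Check: 18*-8 + 38*4 = 8 = 8 ✓

Step 3: Write the general solution.
p = -8 + (38/2)t = -8 + 19t
q = 4 - (18/2)t = 4 - 9t
for any integer t.

p = -8 + 19t, q = 4 - 9t for integer t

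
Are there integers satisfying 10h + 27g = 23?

Step 1: Compute gcd(10, 27).
gcd(10, 27) = 1

Step 2: Check divisibility.
Does 1 divide 23? 23 = 1 x 23, so yes.

By the theorem on linear Diophantine equations, 10h + 27g = 23 has integer solutions if and only if gcd(10, 27) divides 23. Since 1 | 23, solutions exist.

Yes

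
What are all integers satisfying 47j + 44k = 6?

Step 1: Compute gcd(47, 44) = 1.
Since 1 divides 6, solutions exist.

Step 2: Find a particular solution using extended Euclidean algorithm.
We get j₀ = 90, k₀ = -96.
Check: 47*90 + 44*-96 = 6 = 6 ✓

Step 3: Write the general solution.
j = 90 + (44/1)t = 90 + 44t
k = -96 - (47/1)t = -96 - 47t
for any integer t.

j = 90 + 44t, k = -96 - 47t for integer t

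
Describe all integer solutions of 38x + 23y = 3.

Step 1: Compute gcd(38, 23) = 1.
Since 1 divides 3, solutions exist.

Step 2: Find a particular solution using extended Euclidean algorithm.
We get x₀ = -9, y₀ = 15.
Check: 38*-9 + 23*15 = 3 = 3 ✓

Step 3: Write the general solution.
x = -9 + (23/1)t = -9 + 23t
y = 15 - (38/1)t = 15 - 38t
for any integer t.

x = -9 + 23t, y = 15 - 38t for integer t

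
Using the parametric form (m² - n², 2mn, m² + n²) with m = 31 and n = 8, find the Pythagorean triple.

a = m² - n² = 961 - 64 = 897
b = 2mn = 2·31·8 = 496
c = m² + n² = 961 + 64 = 1025
Verify: 897² + 496² = 804609 + 246016 = 1050625 = 1025² ✓

(897, 496, 1025)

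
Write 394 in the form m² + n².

We need to find integers m, n > 0 such that m² + n² = 394.
Trying m = 13: n² = 394 - 13² = 394 - 169 = 225
n = 15
Check: 13² + 15² = 169 + 225 = 394 ✓

394 = 13² + 15²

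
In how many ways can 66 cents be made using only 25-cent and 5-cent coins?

We need non-negative integers (x, y) with 25x + 5y = 66.
For each x from 0 to 2, check if (66 - 25x) is a non-negative multiple of 5.
Solutions (x, y): none
Count: 0

0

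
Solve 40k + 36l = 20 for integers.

Step 1: Check solvability.
gcd(40, 36) = 4
Since 4 divides 20, solutions exist.

Step 2: Apply extended Euclidean algorithm to find gcd.
We find integers such that 40*x0 + 36*y0 = 4

Step 3: Scale the particular solution.
Multiply by 20/4 = 5:
k = 5, l = -5

Step 4: Verify.
40*(5) + 36*(-5) = 20 = 20 ✓

k = 5, l = -5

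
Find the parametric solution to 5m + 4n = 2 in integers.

Step 1: Compute gcd(5, 4) = 1.
Since 1 divides 2, solutions exist.

Step 2: Find a particular solution using extended Euclidean algorithm.
We get m₀ = 2, n₀ = -2.
Check: 5*2 + 4*-2 = 2 = 2 ✓

Step 3: Write the general solution.
m = 2 + (4/1)t = 2 + 4t
n = -2 - (5/1)t = -2 - 5t
for any integer t.

m = 2 + 4t, n = -2 - 5t for integer t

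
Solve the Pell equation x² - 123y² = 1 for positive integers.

We seek the smallest positive integers (x, y) with x² - 123y² = 1, i.e., x² = 123y² + 1.
Try successive y values:
y = 1: x² = 123·1² + 1 = 124, not a perfect square
y = 2: x² = 123·2² + 1 = 493, not a perfect square
y = 3: x² = 123·3² + 1 = 1108, not a perfect square
... continuing the search (or via continued fractions) ...
y = 11: x² = 123·11² + 1 = 14884, x = 122 ✓

Verify: 122² - 123·11² = 14884 - 14883 = 1 ✓

x = 122, y = 11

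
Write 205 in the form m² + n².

We need to find integers m, n > 0 such that m² + n² = 205.
Trying m = 3: n² = 205 - 3² = 205 - 9 = 196
n = 14
Check: 3² + 14² = 9 + 196 = 205 ✓

205 = 3² + 14²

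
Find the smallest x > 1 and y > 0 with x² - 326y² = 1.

We seek the smallest positive integers (x, y) with x² - 326y² = 1, i.e., x² = 326y² + 1.
Try successive y values:
y = 1: x² = 326·1² + 1 = 327, not a perfect square
y = 2: x² = 326·2² + 1 = 1305, not a perfect square
y = 3: x² = 326·3² + 1 = 2935, not a perfect square
... continuing the search (or via continued fractions) ...
y = 18: x² = 326·18² + 1 = 105625, x = 325 ✓

Verify: 325² - 326·18² = 105625 - 105624 = 1 ✓

x = 325, y = 18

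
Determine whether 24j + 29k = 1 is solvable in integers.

Step 1: Compute gcd(24, 29).
gcd(24, 29) = 1

Step 2: Check divisibility.
Does 1 divide 1? 1 = 1 x 1, so yes.

By the theorem on linear Diophantine equations, 24j + 29k = 1 has integer solutions if and only if gcd(24, 29) divides 1. Since 1 | 1, solutions exist.

Yes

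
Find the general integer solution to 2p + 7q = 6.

Step 1: Compute gcd(2, 7) = 1.
Since 1 divides 6, solutions exist.

Step 2: Find a particular solution using extended Euclidean algorithm.
We get p₀ = -18, q₀ = 6.
Check: 2*-18 + 7*6 = 6 = 6 ✓

Step 3: Write the general solution.
p = -18 + (7/1)t = -18 + 7t
q = 6 - (2/1)t = 6 - 2t
for any integer t.

p = -18 + 7t, q = 6 - 2t for integer t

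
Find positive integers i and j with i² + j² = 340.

We need to find integers i, j > 0 such that i² + j² = 340.
Trying i = 4: j² = 340 - 4² = 340 - 16 = 324
j = 18
Check: 4² + 18² = 16 + 324 = 340 ✓

340 = 4² + 18²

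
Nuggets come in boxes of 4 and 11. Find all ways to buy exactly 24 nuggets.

We need non-negative integers (x, y) with 4x + 11y = 24.
For each x in 0..6, check if 24 - 4x is a non-negative multiple of 11.
x = 6: 11y = 0, y = 0 ✓

(6 boxes of 4, 0 boxes of 11)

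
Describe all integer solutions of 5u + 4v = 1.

Step 1: Compute gcd(5, 4) = 1.
Since 1 divides 1, solutions exist.

Step 2: Find a particular solution using extended Euclidean algorithm.
We get u₀ = 1, v₀ = -1.
Check: 5*1 + 4*-1 = 1 = 1 ✓

Step 3: Write the general solution.
u = 1 + (4/1)t = 1 + 4t
v = -1 - (5/1)t = -1 - 5t
for any integer t.

u = 1 + 4t, v = -1 - 5t for integer t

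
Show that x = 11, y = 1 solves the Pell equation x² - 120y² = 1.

Compute x² = 11² = 121
Compute 120y² = 120·1² = 120·1 = 120
x² - 120y² = 121 - 120 = 1
Since this equals 1, (11, 1) is a solution.

Yes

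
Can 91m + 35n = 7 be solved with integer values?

Step 1: Compute gcd(91, 35).
gcd(91, 35) = 7

Step 2: Check divisibility.
Does 7 divide 7? 7 = 7 x 1, so yes.

By the theorem on linear Diophantine equations, 91m + 35n = 7 has integer solutions if and only if gcd(91, 35) divides 7. Since 7 | 7, solutions exist.

Yes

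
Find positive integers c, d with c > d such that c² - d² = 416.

Factor: c² - d² = (c+d)(c-d) = 416.
We need two factors of 416 with the same parity.
Use c+d = 208 and c-d = 2 (product 208·2 = 416).
Adding: 2c = 210, so c = 105.
Subtracting: 2d = 206, so d = 103.
Check: 105² - 103² = 11025 - 10609 = 416 ✓

c = 105, d = 103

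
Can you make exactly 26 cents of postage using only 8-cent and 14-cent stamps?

We need non-negative x, y with 8x + 14y = 26.
gcd(8, 14) = 2 divides 26, so integer solutions exist, but checking x = 0..3 shows none with y ≥ 0.
So 26 cannot be made with non-negative stamp counts.

No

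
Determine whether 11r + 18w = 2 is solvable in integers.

Step 1: Compute gcd(11, 18).
gcd(11, 18) = 1

Step 2: Check divisibility.
Does 1 divide 2? 2 = 1 x 2, so yes.

By the theorem on linear Diophantine equations, 11r + 18w = 2 has integer solutions if and only if gcd(11, 18) divides 2. Since 1 | 2, solutions exist.

Yes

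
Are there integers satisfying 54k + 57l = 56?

Step 1: Compute gcd(54, 57).
gcd(54, 57) = 3

Step 2: Check divisibility.
Does 3 divide 56? 56 = 3 x 18 + 2, so no.

By the theorem on linear Diophantine equations, 54k + 57l = 56 has integer solutions if and only if gcd(54, 57) divides 56. Since 3 does not divide 56, no solutions exist.

No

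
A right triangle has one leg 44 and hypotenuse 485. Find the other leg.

a² = c² - b² = 235225 - 1936 = 233289
a = 483

483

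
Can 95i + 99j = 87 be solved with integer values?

Step 1: Compute gcd(95, 99).
gcd(95, 99) = 1

Step 2: Check divisibility.
Does 1 divide 87? 87 = 1 x 87, so yes.

By the theorem on linear Diophantine equations, 95i + 99j = 87 has integer solutions if and only if gcd(95, 99) divides 87. Since 1 | 87, solutions exist.

Yes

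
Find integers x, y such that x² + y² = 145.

We need to find integers x, y > 0 such that x² + y² = 145.
Trying x = 1: y² = 145 - 1² = 145 - 1 = 144
y = 12
Check: 1² + 12² = 1 + 144 = 145 ✓

145 = 1² + 12²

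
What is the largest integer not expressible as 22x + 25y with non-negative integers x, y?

For two coprime denominations a and b, the Frobenius number (largest value not representable as a non-negative combination) is ab - a - b.
Here gcd(22, 25) = 1, so they are coprime.
F(22, 25) = 22·25 - 22 - 25 = 550 - 47 = 503

503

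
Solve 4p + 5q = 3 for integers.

Step 1: Check solvability.
gcd(4, 5) = 1
Since 1 divides 3, solutions exist.

Step 2: Apply extended Euclidean algorithm to find gcd.
We find integers such that 4*x0 + 5*y0 = 1

Step 3: Scale the particular solution.
Multiply by 3/1 = 3:
p = -3, q = 3

Step 4: Verify.
4*(-3) + 5*(3) = 3 = 3 ✓

p = -3, q = 3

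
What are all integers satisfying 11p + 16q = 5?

Step 1: Compute gcd(11, 16) = 1.
Since 1 divides 5, solutions exist.

Step 2: Find a particular solution using extended Euclidean algorithm.
We get p₀ = 15, q₀ = -10.
Check: 11*15 + 16*-10 = 5 = 5 ✓

Step 3: Write the general solution.
p = 15 + (16/1)t = 15 + 16t
q = -10 - (11/1)t = -10 - 11t
for any integer t.

p = 15 + 16t, q = -10 - 11t for integer t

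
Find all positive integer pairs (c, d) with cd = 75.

The positive divisors of 75 are: 1, 3, 5, 15, 25, 75.
Each divisor d gives the pair (d, 75/d):
(1, 75), (3, 25), (5, 15), (15, 5), (25, 3), (75, 1)

(1, 75), (3, 25), (5, 15), (15, 5), (25, 3), (75, 1)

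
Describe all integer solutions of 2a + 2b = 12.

Step 1: Compute gcd(2, 2) = 2.
Since 2 divides 12, solutions exist.

Step 2: Find a particular solution using extended Euclidean algorithm.
We get a₀ = 0, b₀ = 6.
Check: 2*0 + 2*6 = 12 = 12 ✓

Step 3: Write the general solution.
a = 0 + (2/2)t = 0 + 1t
b = 6 - (2/2)t = 6 - 1t
for any integer t.

a = 0 + 1t, b = 6 - 1t for integer t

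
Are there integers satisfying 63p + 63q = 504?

Step 1: Compute gcd(63, 63).
gcd(63, 63) = 63

Step 2: Check divisibility.
Does 63 divide 504? 504 = 63 x 8, so yes.

By the theorem on linear Diophantine equations, 63p + 63q = 504 has integer solutions if and only if gcd(63, 63) divides 504. Since 63 | 504, solutions exist.

Yes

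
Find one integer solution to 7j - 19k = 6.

Step 1: Check solvability.
gcd(7, 19) = 1
Since 1 divides 6, solutions exist.

Step 2: Apply extended Euclidean algorithm to find gcd.
We find integers such that 7*x0 + 19*y0 = 1

Step 3: Scale the particular solution.
Multiply by 6/1 = 6:
j = -48, k = -18

Step 4: Verify.
7*(-48) - 19*(-18) = 6 = 6 ✓

j = -48, k = -18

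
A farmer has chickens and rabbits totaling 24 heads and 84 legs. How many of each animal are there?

Let c = chickens, r = rabbits.
Heads: c + r = 24
Legs: 2c + 4r = 84
From the first equation, c = 24 - r. Substitute:
2(24 - r) + 4r = 84
48 + 2r = 84
r = (84 - 48)/2 = 18
c = 24 - 18 = 6

Chickens: 6, Rabbits: 18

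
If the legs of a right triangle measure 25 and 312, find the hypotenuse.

c² = a² + b² = 25² + 312² = 625 + 97344 = 97969
c = 313

313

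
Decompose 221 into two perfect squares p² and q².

We need to find integers p, q > 0 such that p² + q² = 221.
Trying p = 5: q² = 221 - 5² = 221 - 25 = 196
q = 14
Check: 5² + 14² = 25 + 196 = 221 ✓

221 = 5² + 14²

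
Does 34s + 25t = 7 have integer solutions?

Step 1: Compute gcd(34, 25).
gcd(34, 25) = 1

Step 2: Check divisibility.
Does 1 divide 7? 7 = 1 x 7, so yes.

By the theorem on linear Diophantine equations, 34s + 25t = 7 has integer solutions if and only if gcd(34, 25) divides 7. Since 1 | 7, solutions exist.

Yes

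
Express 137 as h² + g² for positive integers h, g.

We need to find integers h, g > 0 such that h² + g² = 137.
Trying h = 4: g² = 137 - 4² = 137 - 16 = 121
g = 11
Check: 4² + 11² = 16 + 121 = 137 ✓

137 = 4² + 11²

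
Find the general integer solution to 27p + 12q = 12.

Step 1: Compute gcd(27, 12) = 3.
Since 3 divides 12, solutions exist.

Step 2: Find a particular solution using extended Euclidean algorithm.
We get p₀ = 4, q₀ = -8.
Check: 27*4 + 12*-8 = 12 = 12 ✓

Step 3: Write the general solution.
p = 4 + (12/3)t = 4 + 4t
q = -8 - (27/3)t = -8 - 9t
for any integer t.

p = 4 + 4t, q = -8 - 9t for integer t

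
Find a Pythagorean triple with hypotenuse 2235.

We need a² + b² = 2235² = 4995225.
Trying: 2139² + 648² = 4575321 + 419904 = 4995225 ✓

(2139, 648, 2235)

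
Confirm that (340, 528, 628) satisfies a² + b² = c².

Compute a² + b² = 340² + 528² = 115600 + 278784 = 394384
Compute c² = 628² = 394384
Since 394384 = 394384, confirmed.

Yes, it is a Pythagorean triple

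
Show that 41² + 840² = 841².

Compute a² + b²:
41² + 840² = 1681 + 705600 = 707281
Compute c²:
841² = 707281
Since 707281 = 707281, it is a Pythagorean triple.

Yes, it is a Pythagorean triple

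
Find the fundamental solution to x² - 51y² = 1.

We seek the smallest positive integers (x, y) with x² - 51y² = 1, i.e., x² = 51y² + 1.
Try successive y values:
y = 1: x² = 51·1² + 1 = 52, not a perfect square
y = 2: x² = 51·2² + 1 = 205, not a perfect square
y = 3: x² = 51·3² + 1 = 460, not a perfect square
... continuing the search (or via continued fractions) ...
y = 7: x² = 51·7² + 1 = 2500, x = 50 ✓

Verify: 50² - 51·7² = 2500 - 2499 = 1 ✓

x = 50, y = 7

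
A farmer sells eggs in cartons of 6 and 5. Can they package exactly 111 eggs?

We need non-negative a, b with 6a + 5b = 111.
gcd(6, 5) = 1 divides 111.
Try a = 1: 5b = 111 - 6 = 105, so b = 21.
One way: 1 cartons of 6 and 21 cartons of 5.

Yes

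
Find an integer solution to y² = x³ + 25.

Try small integer x values and check whether x³ + 25 is a perfect square.
x = 0: x³ + 25 = 0³ + 25 = 0 + 25 = 25
Is 25 a perfect square? 5² = 25 ✓
So (x, y) = (0, 5) is a solution.

x = 0, y = 5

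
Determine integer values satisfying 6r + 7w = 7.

Step 1: Check solvability.
gcd(6, 7) = 1
Since 1 divides 7, solutions exist.

Step 2: Apply extended Euclidean algorithm to find gcd.
We find integers such that 6*x0 + 7*y0 = 1

Step 3: Scale the particular solution.
Multiply by 7/1 = 7:
r = -7, w = 7

Step 4: Verify.
6*(-7) + 7*(7) = 7 = 7 ✓

r = -7, w = 7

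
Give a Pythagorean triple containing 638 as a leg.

We need the other leg and hypotenuse such that 638² + x² = c².
Take x = 720, c = 962: 638² + 720² = 407044 + 518400 = 925444 = 962² ✓
Triple: (638, 720, 962)

(638, 720, 962)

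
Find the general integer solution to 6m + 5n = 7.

Step 1: Compute gcd(6, 5) = 1.
Since 1 divides 7, solutions exist.

Step 2: Find a particular solution using extended Euclidean algorithm.
We get m₀ = 7, n₀ = -7.
Check: 6*7 + 5*-7 = 7 = 7 ✓

Step 3: Write the general solution.
m = 7 + (5/1)t = 7 + 5t
n = -7 - (6/1)t = -7 - 6t
for any integer t.

m = 7 + 5t, n = -7 - 6t for integer t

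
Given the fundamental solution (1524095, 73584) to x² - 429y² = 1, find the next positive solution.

Solutions to x² - Dy² = 1 are generated by powers of (x₀ + y₀√D).
The next solution satisfies x₁ + y₁√429 = (x₀ + y₀√429)², giving:
x₁ = x₀² + 429y₀² = 1524095² + 429·73584² = 2322865569025 + 2322865569024 = 4645731138049
y₁ = 2x₀y₀ = 2·1524095·73584 = 224298012960

Verify: 4645731138049² - 429·224298012960² = 21582817807038056695526401 - 21582817807038056695526400 = 1 ✓

x = 4645731138049, y = 224298012960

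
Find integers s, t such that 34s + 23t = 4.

Step 1: Check solvability.
gcd(34, 23) = 1
Since 1 divides 4, solutions exist.

Step 2: Apply extended Euclidean algorithm to find gcd.
We find integers such that 34*x0 + 23*y0 = 1

Step 3: Scale the particular solution.
Multiply by 4/1 = 4:
s = -8, t = 12

Step 4: Verify.
34*(-8) + 23*(12) = 4 = 4 ✓

s = -8, t = 12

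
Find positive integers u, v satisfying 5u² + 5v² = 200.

Try small values of u and check whether (200 - 5u²)/5 is a perfect square.
u = 2: 5·2² = 20, so 5v² = 200 - 20 = 180, giving v² = 36, v = 6.
Check: 5·2² + 5·6² = 20 + 180 = 200 ✓

u = 2, v = 6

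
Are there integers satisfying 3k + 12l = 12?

Step 1: Compute gcd(3, 12).
gcd(3, 12) = 3

Step 2: Check divisibility.
Does 3 divide 12? 12 = 3 x 4, so yes.

By the theorem on linear Diophantine equations, 3k + 12l = 12 has integer solutions if and only if gcd(3, 12) divides 12. Since 3 | 12, solutions exist.

Yes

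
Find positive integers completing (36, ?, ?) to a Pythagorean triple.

We need the other leg and hypotenuse such that 36² + x² = c².
Take x = 77, c = 85: 36² + 77² = 1296 + 5929 = 7225 = 85² ✓
Triple: (77, 36, 85)

(77, 36, 85)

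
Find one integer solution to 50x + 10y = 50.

Step 1: Check solvability.
gcd(50, 10) = 10
Since 10 divides 50, solutions exist.

Step 2: Apply extended Euclidean algorithm to find gcd.
We find integers such that 50*x0 + 10*y0 = 10

Step 3: Scale the particular solution.
Multiply by 50/10 = 5:
x = 0, y = 5

Step 4: Verify.
50*(0) + 10*(5) = 50 = 50 ✓

x = 0, y = 5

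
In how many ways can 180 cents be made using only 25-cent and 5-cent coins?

We need non-negative integers (x, y) with 25x + 5y = 180.
For each x from 0 to 7, check if (180 - 25x) is a non-negative multiple of 5.
Solutions (x, y): (0,36), (1,31), (2,26), (3,21), ...
Count: 8

8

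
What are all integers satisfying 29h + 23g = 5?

Step 1: Compute gcd(29, 23) = 1.
Since 1 divides 5, solutions exist.

Step 2: Find a particular solution using extended Euclidean algorithm.
We get h₀ = 20, g₀ = -25.
Check: 29*20 + 23*-25 = 5 = 5 ✓

Step 3: Write the general solution.
h = 20 + (23/1)t = 20 + 23t
g = -25 - (29/1)t = -25 - 29t
for any integer t.

h = 20 + 23t, g = -25 - 29t for integer t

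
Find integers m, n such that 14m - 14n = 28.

Step 1: Check solvability.
gcd(14, 14) = 14
Since 14 divides 28, solutions exist.

Step 2: Apply extended Euclidean algorithm to find gcd.
We find integers such that 14*x0 + 14*y0 = 14

Step 3: Scale the particular solution.
Multiply by 28/14 = 2:
m = 0, n = -2

Step 4: Verify.
14*(0) - 14*(-2) = 28 = 28 ✓

m = 0, n = -2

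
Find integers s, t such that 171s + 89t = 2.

Step 1: Check solvability.
gcd(171, 89) = 1
Since 1 divides 2, solutions exist.

Step 2: Apply extended Euclidean algorithm to find gcd.
We find integers such that 171*x0 + 89*y0 = 1

Step 3: Scale the particular solution.
Multiply by 2/1 = 2:
s = 76, t = -146

Step 4: Verify.
171*(76) + 89*(-146) = 2 = 2 ✓

s = 76, t = -146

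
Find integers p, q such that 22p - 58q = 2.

Step 1: Check solvability.
gcd(22, 58) = 2
Since 2 divides 2, solutions exist.

Step 2: Apply extended Euclidean algorithm to find gcd.
We find integers such that 22*x0 + 58*y0 = 2

Step 3: Scale the particular solution.
Multiply by 2/2 = 1:
p = 8, q = 3

Step 4: Verify.
22*(8) - 58*(3) = 2 = 2 ✓

p = 8, q = 3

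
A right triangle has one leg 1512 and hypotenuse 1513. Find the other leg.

a² = c² - b² = 2289169 - 2286144 = 3025
a = 55

55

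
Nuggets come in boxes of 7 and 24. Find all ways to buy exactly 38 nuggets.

We need non-negative integers (x, y) with 7x + 24y = 38.
For each x in 0..5, check if 38 - 7x is a non-negative multiple of 24.
x = 2: 24y = 24, y = 1 ✓

(2 boxes of 7, 1 boxes of 24)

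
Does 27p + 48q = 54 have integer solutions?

Step 1: Compute gcd(27, 48).
gcd(27, 48) = 3

Step 2: Check divisibility.
Does 3 divide 54? 54 = 3 x 18, so yes.

By the theorem on linear Diophantine equations, 27p + 48q = 54 has integer solutions if and only if gcd(27, 48) divides 54. Since 3 | 54, solutions exist.

Yes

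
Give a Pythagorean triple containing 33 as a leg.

We need the other leg and hypotenuse such that 33² + x² = c².
Take x = 544, c = 545: 33² + 544² = 1089 + 295936 = 297025 = 545² ✓
Triple: (33, 544, 545)

(33, 544, 545)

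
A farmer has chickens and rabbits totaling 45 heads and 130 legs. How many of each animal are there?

Let c = chickens, r = rabbits.
Heads: c + r = 45
Legs: 2c + 4r = 130
From the first equation, c = 45 - r. Substitute:
2(45 - r) + 4r = 130
90 + 2r = 130
r = (130 - 90)/2 = 20
c = 45 - 20 = 25

Chickens: 25, Rabbits: 20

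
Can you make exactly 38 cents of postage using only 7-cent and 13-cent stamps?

We need non-negative x, y with 7x + 13y = 38.
gcd(7, 13) = 1 divides 38, so integer solutions exist, but checking x = 0..5 shows none with y ≥ 0.
So 38 cannot be made with non-negative stamp counts.

No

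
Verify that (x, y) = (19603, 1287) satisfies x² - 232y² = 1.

Compute x² = 19603² = 384277609
Compute 232y² = 232·1287² = 232·1656369 = 384277608
x² - 232y² = 384277609 - 384277608 = 1
Since this equals 1, (19603, 1287) is a solution.

Yes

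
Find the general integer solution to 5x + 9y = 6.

Step 1: Compute gcd(5, 9) = 1.
Since 1 divides 6, solutions exist.

Step 2: Find a particular solution using extended Euclidean algorithm.
We get x₀ = 12, y₀ = -6.
Check: 5*12 + 9*-6 = 6 = 6 ✓

Step 3: Write the general solution.
x = 12 + (9/1)t = 12 + 9t
y = -6 - (5/1)t = -6 - 5t
for any integer t.

x = 12 + 9t, y = -6 - 5t for integer t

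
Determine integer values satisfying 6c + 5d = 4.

Step 1: Check solvability.
gcd(6, 5) = 1
Since 1 divides 4, solutions exist.

Step 2: Apply extended Euclidean algorithm to find gcd.
We find integers such that 6*x0 + 5*y0 = 1

Step 3: Scale the particular solution.
Multiply by 4/1 = 4:
c = 4, d = -4

Step 4: Verify.
6*(4) + 5*(-4) = 4 = 4 ✓

c = 4, d = -4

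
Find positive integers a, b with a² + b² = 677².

We need a² + b² = 677² = 458329.
Trying: 675² + 52² = 455625 + 2704 = 458329 ✓

(675, 52, 677)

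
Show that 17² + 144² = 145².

Compute a² + b²:
17² + 144² = 289 + 20736 = 21025
Compute c²:
145² = 21025
Since 21025 = 21025, it is a Pythagorean triple.

Yes, it is a Pythagorean triple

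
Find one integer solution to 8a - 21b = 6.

Step 1: Check solvability.
gcd(8, 21) = 1
Since 1 divides 6, solutions exist.

Step 2: Apply extended Euclidean algorithm to find gcd.
We find integers such that 8*x0 + 21*y0 = 1

Step 3: Scale the particular solution.
Multiply by 6/1 = 6:
a = 48, b = 18

Step 4: Verify.
8*(48) - 21*(18) = 6 = 6 ✓

a = 48, b = 18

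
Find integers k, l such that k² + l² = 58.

We need to find integers k, l > 0 such that k² + l² = 58.
Trying k = 3: l² = 58 - 3² = 58 - 9 = 49
l = 7
Check: 3² + 7² = 9 + 49 = 58 ✓

58 = 3² + 7²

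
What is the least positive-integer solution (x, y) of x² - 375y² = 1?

We seek the smallest positive integers (x, y) with x² - 375y² = 1, i.e., x² = 375y² + 1.
Try successive y values:
y = 1: x² = 375·1² + 1 = 376, not a perfect square
y = 2: x² = 375·2² + 1 = 1501, not a perfect square
y = 3: x² = 375·3² + 1 = 3376, not a perfect square
... continuing the search (or via continued fractions) ...
y = 781: x² = 375·781² + 1 = 228735376, x = 15124 ✓

Verify: 15124² - 375·781² = 228735376 - 228735375 = 1 ✓

x = 15124, y = 781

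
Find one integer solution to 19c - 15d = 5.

Step 1: Check solvability.
gcd(19, 15) = 1
Since 1 divides 5, solutions exist.

Step 2: Apply extended Euclidean algorithm to find gcd.
We find integers such that 19*x0 + 15*y0 = 1

Step 3: Scale the particular solution.
Multiply by 5/1 = 5:
c = 20, d = 25

Step 4: Verify.
19*(20) - 15*(25) = 5 = 5 ✓

c = 20, d = 25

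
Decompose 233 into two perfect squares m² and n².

We need to find integers m, n > 0 such that m² + n² = 233.
Trying m = 8: n² = 233 - 8² = 233 - 64 = 169
n = 13
Check: 8² + 13² = 64 + 169 = 233 ✓

233 = 8² + 13²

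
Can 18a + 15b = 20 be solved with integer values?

Step 1: Compute gcd(18, 15).
gcd(18, 15) = 3

Step 2: Check divisibility.
Does 3 divide 20? 20 = 3 x 6 + 2, so no.

By the theorem on linear Diophantine equations, 18a + 15b = 20 has integer solutions if and only if gcd(18, 15) divides 20. Since 3 does not divide 20, no solutions exist.

No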